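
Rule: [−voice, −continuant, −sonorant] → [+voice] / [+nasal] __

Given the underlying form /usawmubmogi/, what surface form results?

No segment of /usawmubmogi/ meets the structural description of the rule, so the form surfaces unchanged.

usawmubmogi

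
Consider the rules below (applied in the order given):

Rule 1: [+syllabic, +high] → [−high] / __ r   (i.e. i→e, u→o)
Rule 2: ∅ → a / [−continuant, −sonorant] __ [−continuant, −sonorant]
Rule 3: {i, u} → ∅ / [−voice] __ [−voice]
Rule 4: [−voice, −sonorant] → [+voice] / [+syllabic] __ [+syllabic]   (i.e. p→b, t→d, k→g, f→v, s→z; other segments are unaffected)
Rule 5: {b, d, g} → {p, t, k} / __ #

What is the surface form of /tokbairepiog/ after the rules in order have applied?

togabaerebiok

Rule 1 (pre-rhotic lowering): /i/ is a high vowel immediately before /r/, so it lowers to [e]. /tokbairepiog/ → tokbaerepiog.
Rule 2 (stop-cluster a-epenthesis): /k/ and /b/ form a stop–stop cluster, so [a] is inserted between them. /tokbaerepiog/ → tokabaerepiog.
Rule 3 (high vowel syncope): no segment meets the environment; /tokabaerepiog/ is unchanged.
Rule 4 (intervocalic voicing): /k/ is a voiceless obstruent between vowels /o/ and /a/, so it voices to [g]. /p/ is a voiceless obstruent between vowels /e/ and /i/, so it voices to [b]. /tokabaerepiog/ → togabaerebiog.
Rule 5 (final devoicing): /g/ is a voiced stop in word-final position, so it devoices to [k]. /togabaerebiog/ → togabaerebiok.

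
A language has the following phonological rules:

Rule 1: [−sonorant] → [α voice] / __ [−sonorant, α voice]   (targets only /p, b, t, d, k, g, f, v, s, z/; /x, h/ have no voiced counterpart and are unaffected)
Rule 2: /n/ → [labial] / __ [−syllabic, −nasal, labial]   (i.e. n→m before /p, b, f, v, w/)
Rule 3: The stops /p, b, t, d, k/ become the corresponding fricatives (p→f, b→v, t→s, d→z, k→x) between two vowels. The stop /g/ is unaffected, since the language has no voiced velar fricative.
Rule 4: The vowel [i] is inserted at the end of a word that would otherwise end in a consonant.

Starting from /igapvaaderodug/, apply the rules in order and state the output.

Rule 1 (regressive voicing assimilation): /p/ precedes the voiced obstruent /v/, so it voices to [b] by assimilation. /igapvaaderodug/ → igabvaaderodug.
Rule 2 (nasal place assimilation): no segment meets the environment; /igabvaaderodug/ is unchanged.
Rule 3 (intervocalic spirantization): /d/ is a stop between vowels /a/ and /e/, so it spirantizes to the fricative [z]. /d/ is a stop between vowels /o/ and /u/, so it spirantizes to the fricative [z]. /igabvaaderodug/ → igabvaazerozug.
Rule 4 (final i-epenthesis): the form ends in the consonant /g/, so [i] is inserted word-finally. /igabvaazerozug/ → igabvaazerozugi.

igabvaazerozugi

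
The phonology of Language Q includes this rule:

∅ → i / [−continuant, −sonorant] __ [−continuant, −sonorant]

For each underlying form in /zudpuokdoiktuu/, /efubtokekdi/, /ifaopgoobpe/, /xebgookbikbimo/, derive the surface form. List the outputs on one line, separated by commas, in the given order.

/zudpuokdoiktuu/: /d/ and /p/ form a stop–stop cluster, so [i] is inserted between them. /k/ and /d/ form a stop–stop cluster, so [i] is inserted between them. /k/ and /t/ form a stop–stop cluster, so [i] is inserted between them. → [zudipuokidoikituu].
/efubtokekdi/: /b/ and /t/ form a stop–stop cluster, so [i] is inserted between them. /k/ and /d/ form a stop–stop cluster, so [i] is inserted between them. → [efubitokekidi].
/ifaopgoobpe/: /p/ and /g/ form a stop–stop cluster, so [i] is inserted between them. /b/ and /p/ form a stop–stop cluster, so [i] is inserted between them. → [ifaopigoobipe].
/xebgookbikbimo/: /b/ and /g/ form a stop–stop cluster, so [i] is inserted between them. /k/ and /b/ form a stop–stop cluster, so [i] is inserted between them. /k/ and /b/ form a stop–stop cluster, so [i] is inserted between them. → [xebigookibikibimo].

zudipuokidoikituu, efubitokekidi, ifaopigoobipe, xebigookibikibimo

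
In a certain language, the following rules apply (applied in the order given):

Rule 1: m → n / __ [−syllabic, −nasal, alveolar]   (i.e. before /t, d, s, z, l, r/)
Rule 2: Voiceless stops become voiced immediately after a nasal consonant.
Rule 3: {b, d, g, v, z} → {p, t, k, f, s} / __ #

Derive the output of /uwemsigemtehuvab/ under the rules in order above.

Rule 1 (nasal place assimilation): /m/ precedes the alveolar consonant /s/, so it assimilates in place to [n]. /m/ precedes the alveolar consonant /t/, so it assimilates in place to [n]. /uwemsigemtehuvab/ → uwensigentehuvab.
Rule 2 (post-nasal voicing): /t/ is a voiceless stop immediately after the nasal /n/, so it voices to [d]. /uwensigentehuvab/ → uwensigendehuvab.
Rule 3 (final devoicing): /b/ is a voiced obstruent in word-final position, so it devoices to [p]. /uwensigendehuvab/ → uwensigendehuvap.

uwensigendehuvap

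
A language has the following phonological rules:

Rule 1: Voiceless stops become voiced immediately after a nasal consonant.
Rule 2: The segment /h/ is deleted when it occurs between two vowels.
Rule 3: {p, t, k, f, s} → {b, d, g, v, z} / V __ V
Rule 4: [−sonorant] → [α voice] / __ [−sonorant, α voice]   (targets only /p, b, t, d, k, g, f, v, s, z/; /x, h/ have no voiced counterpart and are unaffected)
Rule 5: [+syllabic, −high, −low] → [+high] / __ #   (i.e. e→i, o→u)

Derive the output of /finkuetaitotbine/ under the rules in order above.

finguedaidodbini

Rule 1 (post-nasal voicing): /k/ is a voiceless stop immediately after the nasal /n/, so it voices to [g]. /finkuetaitotbine/ → finguetaitotbine.
Rule 2 (intervocalic h-deletion): no segment meets the environment; /finguetaitotbine/ is unchanged.
Rule 3 (intervocalic voicing): /t/ is a voiceless obstruent between vowels /e/ and /a/, so it voices to [d]. /t/ is a voiceless obstruent between vowels /i/ and /o/, so it voices to [d]. /finguetaitotbine/ → finguedaidotbine.
Rule 4 (regressive voicing assimilation): /t/ precedes the voiced obstruent /b/, so it voices to [d] by assimilation. /finguedaidotbine/ → finguedaidodbine.
Rule 5 (final vowel raising): /e/ is a mid vowel in word-final position, so it raises to [i]. /finguedaidodbine/ → finguedaidodbini.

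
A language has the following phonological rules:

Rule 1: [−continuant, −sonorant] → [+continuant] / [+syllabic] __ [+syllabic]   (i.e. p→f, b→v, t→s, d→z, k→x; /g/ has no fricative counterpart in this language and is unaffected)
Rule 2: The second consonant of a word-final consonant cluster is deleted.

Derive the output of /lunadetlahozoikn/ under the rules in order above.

lunazetlahozoik

Rule 1 (intervocalic spirantization): /d/ is a stop between vowels /a/ and /e/, so it spirantizes to the fricative [z]. /lunadetlahozoikn/ → lunazetlahozoikn.
Rule 2 (final cluster simplification): /n/ is the second consonant of a word-final cluster /kn/, so it deletes. /lunazetlahozoikn/ → lunazetlahozoik.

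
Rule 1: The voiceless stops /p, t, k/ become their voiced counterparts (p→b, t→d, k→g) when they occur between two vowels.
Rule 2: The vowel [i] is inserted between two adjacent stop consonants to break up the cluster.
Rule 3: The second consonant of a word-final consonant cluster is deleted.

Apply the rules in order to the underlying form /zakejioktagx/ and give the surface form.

Rule 1 (intervocalic voicing): /k/ is a voiceless stop between vowels /a/ and /e/, so it voices to [g]. /zakejioktagx/ → zagejioktagx.
Rule 2 (stop-cluster i-epenthesis): /k/ and /t/ form a stop–stop cluster, so [i] is inserted between them. /zagejioktagx/ → zagejiokitagx.
Rule 3 (final cluster simplification): /x/ is the second consonant of a word-final cluster /gx/, so it deletes. /zagejiokitagx/ → zagejiokitag.

zagejiokitag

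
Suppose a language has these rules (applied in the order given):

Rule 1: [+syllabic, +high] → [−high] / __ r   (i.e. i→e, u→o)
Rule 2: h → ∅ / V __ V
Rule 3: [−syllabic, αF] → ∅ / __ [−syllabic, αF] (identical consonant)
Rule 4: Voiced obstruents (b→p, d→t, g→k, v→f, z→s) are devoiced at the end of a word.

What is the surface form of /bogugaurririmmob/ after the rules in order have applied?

bogugaorerimop

Rule 1 (pre-rhotic lowering): /u/ is a high vowel immediately before /r/, so it lowers to [o]. /i/ is a high vowel immediately before /r/, so it lowers to [e]. /bogugaurririmmob/ → bogugaorrerimmob.
Rule 2 (intervocalic h-deletion): no segment meets the environment; /bogugaorrerimmob/ is unchanged.
Rule 3 (degemination): /rr/ is a geminate; the first /r/ deletes. /mm/ is a geminate; the first /m/ deletes. /bogugaorrerimmob/ → bogugaorerimob.
Rule 4 (final devoicing): /b/ is a voiced obstruent in word-final position, so it devoices to [p]. /bogugaorerimob/ → bogugaorerimop.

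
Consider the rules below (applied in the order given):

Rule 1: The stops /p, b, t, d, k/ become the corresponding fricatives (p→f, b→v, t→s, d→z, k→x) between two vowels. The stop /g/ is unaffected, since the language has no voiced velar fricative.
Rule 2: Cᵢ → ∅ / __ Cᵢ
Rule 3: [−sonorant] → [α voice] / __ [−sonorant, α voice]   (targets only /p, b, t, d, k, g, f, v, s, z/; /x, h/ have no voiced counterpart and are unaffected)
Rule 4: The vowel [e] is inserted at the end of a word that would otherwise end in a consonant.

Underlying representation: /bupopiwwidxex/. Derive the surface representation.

Rule 1 (intervocalic spirantization): /p/ is a stop between vowels /u/ and /o/, so it spirantizes to the fricative [f]. /p/ is a stop between vowels /o/ and /i/, so it spirantizes to the fricative [f]. /bupopiwwidxex/ → bufofiwwidxex.
Rule 2 (degemination): /ww/ is a geminate; the first /w/ deletes. /bufofiwwidxex/ → bufofiwidxex.
Rule 3 (regressive voicing assimilation): /d/ precedes the voiceless obstruent /x/, so it devoices to [t] by assimilation. /bufofiwidxex/ → bufofiwitxex.
Rule 4 (final e-epenthesis): the form ends in the consonant /x/, so [e] is inserted word-finally. /bufofiwitxex/ → bufofiwitxexe.

bufofiwitxexe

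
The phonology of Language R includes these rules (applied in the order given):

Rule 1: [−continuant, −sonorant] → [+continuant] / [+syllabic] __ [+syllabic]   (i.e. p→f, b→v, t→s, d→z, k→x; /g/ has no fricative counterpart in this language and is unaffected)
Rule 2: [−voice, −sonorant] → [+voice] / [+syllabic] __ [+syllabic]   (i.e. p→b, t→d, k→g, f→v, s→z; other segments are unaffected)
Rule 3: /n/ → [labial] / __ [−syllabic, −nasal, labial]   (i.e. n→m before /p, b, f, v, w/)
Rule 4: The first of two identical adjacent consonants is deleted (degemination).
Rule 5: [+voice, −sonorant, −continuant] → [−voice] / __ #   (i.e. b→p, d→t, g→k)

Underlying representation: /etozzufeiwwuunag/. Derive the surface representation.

Rule 1 (intervocalic spirantization): /t/ is a stop between vowels /e/ and /o/, so it spirantizes to the fricative [s]. /etozzufeiwwuunag/ → esozzufeiwwuunag.
Rule 2 (intervocalic voicing): /s/ is a voiceless obstruent between vowels /e/ and /o/, so it voices to [z]. /f/ is a voiceless obstruent between vowels /u/ and /e/, so it voices to [v]. /esozzufeiwwuunag/ → ezozzuveiwwuunag.
Rule 3 (nasal place assimilation): no segment meets the environment; /ezozzuveiwwuunag/ is unchanged.
Rule 4 (degemination): /zz/ is a geminate; the first /z/ deletes. /ww/ is a geminate; the first /w/ deletes. /ezozzuveiwwuunag/ → ezozuveiwuunag.
Rule 5 (final devoicing): /g/ is a voiced stop in word-final position, so it devoices to [k]. /ezozuveiwuunag/ → ezozuveiwuunak.

ezozuveiwuunak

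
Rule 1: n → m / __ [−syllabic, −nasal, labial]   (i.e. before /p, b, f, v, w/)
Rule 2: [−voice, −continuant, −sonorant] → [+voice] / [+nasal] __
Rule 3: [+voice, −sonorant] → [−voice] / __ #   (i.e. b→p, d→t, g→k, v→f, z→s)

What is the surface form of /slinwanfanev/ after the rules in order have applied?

slimwamfanef

Rule 1 (nasal place assimilation): /n/ precedes the labial consonant /w/, so it assimilates in place to [m]. /n/ precedes the labial consonant /f/, so it assimilates in place to [m]. /slinwanfanev/ → slimwamfanev.
Rule 2 (post-nasal voicing): no segment meets the environment; /slimwamfanev/ is unchanged.
Rule 3 (final devoicing): /v/ is a voiced obstruent in word-final position, so it devoices to [f]. /slimwamfanev/ → slimwamfanef.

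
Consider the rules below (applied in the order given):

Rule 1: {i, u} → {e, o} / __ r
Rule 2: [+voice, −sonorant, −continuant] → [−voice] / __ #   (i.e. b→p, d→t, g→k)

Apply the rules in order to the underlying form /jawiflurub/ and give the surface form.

Rule 1 (pre-rhotic lowering): /u/ is a high vowel immediately before /r/, so it lowers to [o]. /jawiflurub/ → jawiflorub.
Rule 2 (final devoicing): /b/ is a voiced stop in word-final position, so it devoices to [p]. /jawiflorub/ → jawiflorup.

jawiflorup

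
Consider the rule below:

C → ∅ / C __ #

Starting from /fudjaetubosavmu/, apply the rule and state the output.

fudjaetubosavmu

No segment of /fudjaetubosavmu/ meets the structural description of the rule, so the form surfaces unchanged.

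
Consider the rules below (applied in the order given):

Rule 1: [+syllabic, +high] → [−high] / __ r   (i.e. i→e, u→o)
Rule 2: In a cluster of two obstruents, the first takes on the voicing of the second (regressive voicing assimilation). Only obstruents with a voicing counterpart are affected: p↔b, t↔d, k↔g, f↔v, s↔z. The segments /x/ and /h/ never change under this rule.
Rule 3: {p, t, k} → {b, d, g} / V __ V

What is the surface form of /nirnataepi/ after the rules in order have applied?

Rule 1 (pre-rhotic lowering): /i/ is a high vowel immediately before /r/, so it lowers to [e]. /nirnataepi/ → nernataepi.
Rule 2 (regressive voicing assimilation): no segment meets the environment; /nernataepi/ is unchanged.
Rule 3 (intervocalic voicing): /t/ is a voiceless stop between vowels /a/ and /a/, so it voices to [d]. /p/ is a voiceless stop between vowels /e/ and /i/, so it voices to [b]. /nernataepi/ → nernadaebi.

nernadaebi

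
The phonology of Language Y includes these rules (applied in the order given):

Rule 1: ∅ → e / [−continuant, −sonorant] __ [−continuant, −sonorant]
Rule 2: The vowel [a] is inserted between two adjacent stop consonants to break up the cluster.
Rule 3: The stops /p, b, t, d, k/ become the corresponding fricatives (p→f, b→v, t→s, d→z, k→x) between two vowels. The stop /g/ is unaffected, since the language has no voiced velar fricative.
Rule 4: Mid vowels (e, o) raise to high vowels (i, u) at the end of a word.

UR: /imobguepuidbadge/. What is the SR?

imoveguefuizevazegi

Rule 1 (stop-cluster e-epenthesis): /b/ and /g/ form a stop–stop cluster, so [e] is inserted between them. /d/ and /b/ form a stop–stop cluster, so [e] is inserted between them. /d/ and /g/ form a stop–stop cluster, so [e] is inserted between them. /imobguepuidbadge/ → imobeguepuidebadege.
Rule 2 (stop-cluster a-epenthesis): no segment meets the environment; /imobeguepuidebadege/ is unchanged.
Rule 3 (intervocalic spirantization): /b/ is a stop between vowels /o/ and /e/, so it spirantizes to the fricative [v]. /p/ is a stop between vowels /e/ and /u/, so it spirantizes to the fricative [f]. /d/ is a stop between vowels /i/ and /e/, so it spirantizes to the fricative [z]. /b/ is a stop between vowels /e/ and /a/, so it spirantizes to the fricative [v]. /d/ is a stop between vowels /a/ and /e/, so it spirantizes to the fricative [z]. /imobeguepuidebadege/ → imoveguefuizevazege.
Rule 4 (final vowel raising): /e/ is a mid vowel in word-final position, so it raises to [i]. /imoveguefuizevazege/ → imoveguefuizevazegi.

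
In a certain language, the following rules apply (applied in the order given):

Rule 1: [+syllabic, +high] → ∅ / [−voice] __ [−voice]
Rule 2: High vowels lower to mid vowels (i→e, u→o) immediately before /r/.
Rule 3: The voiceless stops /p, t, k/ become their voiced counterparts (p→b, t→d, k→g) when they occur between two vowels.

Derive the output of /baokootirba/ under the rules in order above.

baogooderba

Rule 1 (high vowel syncope): no segment meets the environment; /baokootirba/ is unchanged.
Rule 2 (pre-rhotic lowering): /i/ is a high vowel immediately before /r/, so it lowers to [e]. /baokootirba/ → baokooterba.
Rule 3 (intervocalic voicing): /k/ is a voiceless stop between vowels /o/ and /o/, so it voices to [g]. /t/ is a voiceless stop between vowels /o/ and /e/, so it voices to [d]. /baokooterba/ → baogooderba.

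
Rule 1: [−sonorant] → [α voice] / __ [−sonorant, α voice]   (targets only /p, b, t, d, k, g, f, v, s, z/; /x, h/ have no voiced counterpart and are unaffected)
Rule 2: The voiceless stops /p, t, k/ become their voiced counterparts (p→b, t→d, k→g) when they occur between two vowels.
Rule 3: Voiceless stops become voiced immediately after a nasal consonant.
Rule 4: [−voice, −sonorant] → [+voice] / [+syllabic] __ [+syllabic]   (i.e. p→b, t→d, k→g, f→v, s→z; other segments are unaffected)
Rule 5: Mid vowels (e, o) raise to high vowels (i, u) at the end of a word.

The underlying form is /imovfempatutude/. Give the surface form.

imoffembadududi

Rule 1 (regressive voicing assimilation): /v/ precedes the voiceless obstruent /f/, so it devoices to [f] by assimilation. /imovfempatutude/ → imoffempatutude.
Rule 2 (intervocalic voicing): /t/ is a voiceless stop between vowels /a/ and /u/, so it voices to [d]. /t/ is a voiceless stop between vowels /u/ and /u/, so it voices to [d]. /imoffempatutude/ → imoffempadudude.
Rule 3 (post-nasal voicing): /p/ is a voiceless stop immediately after the nasal /m/, so it voices to [b]. /imoffempadudude/ → imoffembadudude.
Rule 4 (intervocalic voicing): no segment meets the environment; /imoffembadudude/ is unchanged.
Rule 5 (final vowel raising): /e/ is a mid vowel in word-final position, so it raises to [i]. /imoffembadudude/ → imoffembadududi.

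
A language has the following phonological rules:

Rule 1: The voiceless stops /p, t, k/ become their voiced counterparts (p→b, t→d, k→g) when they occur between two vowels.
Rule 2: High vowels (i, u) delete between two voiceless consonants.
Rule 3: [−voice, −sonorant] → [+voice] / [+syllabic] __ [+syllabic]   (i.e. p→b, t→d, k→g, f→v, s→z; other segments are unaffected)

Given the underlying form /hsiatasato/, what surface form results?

hsiadazado

Rule 1 (intervocalic voicing): /t/ is a voiceless stop between vowels /a/ and /a/, so it voices to [d]. /t/ is a voiceless stop between vowels /a/ and /o/, so it voices to [d]. /hsiatasato/ → hsiadasado.
Rule 2 (high vowel syncope): no segment meets the environment; /hsiadasado/ is unchanged.
Rule 3 (intervocalic voicing): /s/ is a voiceless obstruent between vowels /a/ and /a/, so it voices to [z]. /hsiadasado/ → hsiadazado.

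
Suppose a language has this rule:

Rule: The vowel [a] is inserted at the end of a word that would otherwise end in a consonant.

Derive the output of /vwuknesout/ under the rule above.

vwuknesouta

the form ends in the consonant /t/, so [a] is inserted word-finally.
Surface form: [vwuknesouta].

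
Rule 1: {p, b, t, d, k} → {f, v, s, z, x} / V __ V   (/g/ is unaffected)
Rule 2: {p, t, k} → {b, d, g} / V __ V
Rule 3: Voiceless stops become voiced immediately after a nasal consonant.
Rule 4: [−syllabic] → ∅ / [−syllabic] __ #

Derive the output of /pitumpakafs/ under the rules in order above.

Rule 1 (intervocalic spirantization): /t/ is a stop between vowels /i/ and /u/, so it spirantizes to the fricative [s]. /k/ is a stop between vowels /a/ and /a/, so it spirantizes to the fricative [x]. /pitumpakafs/ → pisumpaxafs.
Rule 2 (intervocalic voicing): no segment meets the environment; /pisumpaxafs/ is unchanged.
Rule 3 (post-nasal voicing): /p/ is a voiceless stop immediately after the nasal /m/, so it voices to [b]. /pisumpaxafs/ → pisumbaxafs.
Rule 4 (final cluster simplification): /s/ is the second consonant of a word-final cluster /fs/, so it deletes. /pisumbaxafs/ → pisumbaxaf.

pisumbaxaf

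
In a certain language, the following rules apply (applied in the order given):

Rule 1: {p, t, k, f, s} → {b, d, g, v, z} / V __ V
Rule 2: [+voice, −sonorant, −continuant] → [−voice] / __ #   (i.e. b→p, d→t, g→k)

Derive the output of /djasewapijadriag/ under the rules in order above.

Rule 1 (intervocalic voicing): /s/ is a voiceless obstruent between vowels /a/ and /e/, so it voices to [z]. /p/ is a voiceless obstruent between vowels /a/ and /i/, so it voices to [b]. /djasewapijadriag/ → djazewabijadriag.
Rule 2 (final devoicing): /g/ is a voiced stop in word-final position, so it devoices to [k]. /djazewabijadriag/ → djazewabijadriak.

djazewabijadriak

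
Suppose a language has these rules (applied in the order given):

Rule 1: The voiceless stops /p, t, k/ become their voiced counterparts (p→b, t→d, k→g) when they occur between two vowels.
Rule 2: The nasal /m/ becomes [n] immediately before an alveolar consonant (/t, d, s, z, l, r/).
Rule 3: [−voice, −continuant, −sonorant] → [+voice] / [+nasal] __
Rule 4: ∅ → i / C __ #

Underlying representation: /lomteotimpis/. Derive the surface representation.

Rule 1 (intervocalic voicing): /t/ is a voiceless stop between vowels /o/ and /i/, so it voices to [d]. /lomteotimpis/ → lomteodimpis.
Rule 2 (nasal place assimilation): /m/ precedes the alveolar consonant /t/, so it assimilates in place to [n]. /lomteodimpis/ → lonteodimpis.
Rule 3 (post-nasal voicing): /t/ is a voiceless stop immediately after the nasal /n/, so it voices to [d]. /p/ is a voiceless stop immediately after the nasal /m/, so it voices to [b]. /lonteodimpis/ → londeodimbis.
Rule 4 (final i-epenthesis): the form ends in the consonant /s/, so [i] is inserted word-finally. /londeodimbis/ → londeodimbisi.

londeodimbisi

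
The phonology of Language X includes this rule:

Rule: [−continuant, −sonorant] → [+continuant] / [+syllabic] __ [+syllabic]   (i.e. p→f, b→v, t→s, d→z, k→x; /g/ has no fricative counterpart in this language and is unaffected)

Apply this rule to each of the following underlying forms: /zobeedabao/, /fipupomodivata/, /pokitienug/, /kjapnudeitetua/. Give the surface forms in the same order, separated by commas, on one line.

zoveezavao, fifufomozivasa, poxisienug, kjapnuzeisesua

/zobeedabao/: /b/ is a stop between vowels /o/ and /e/, so it spirantizes to the fricative [v]. /d/ is a stop between vowels /e/ and /a/, so it spirantizes to the fricative [z]. /b/ is a stop between vowels /a/ and /a/, so it spirantizes to the fricative [v]. → [zoveezavao].
/fipupomodivata/: /p/ is a stop between vowels /i/ and /u/, so it spirantizes to the fricative [f]. /p/ is a stop between vowels /u/ and /o/, so it spirantizes to the fricative [f]. /d/ is a stop between vowels /o/ and /i/, so it spirantizes to the fricative [z]. /t/ is a stop between vowels /a/ and /a/, so it spirantizes to the fricative [s]. → [fifufomozivasa].
/pokitienug/: /k/ is a stop between vowels /o/ and /i/, so it spirantizes to the fricative [x]. /t/ is a stop between vowels /i/ and /i/, so it spirantizes to the fricative [s]. → [poxisienug].
/kjapnudeitetua/: /d/ is a stop between vowels /u/ and /e/, so it spirantizes to the fricative [z]. /t/ is a stop between vowels /i/ and /e/, so it spirantizes to the fricative [s]. /t/ is a stop between vowels /e/ and /u/, so it spirantizes to the fricative [s]. → [kjapnuzeisesua].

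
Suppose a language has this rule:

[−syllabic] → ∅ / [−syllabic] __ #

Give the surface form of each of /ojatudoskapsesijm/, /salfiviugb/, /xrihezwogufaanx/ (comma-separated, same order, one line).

ojatudoskapsesij, salfiviug, xrihezwogufaan

/ojatudoskapsesijm/: /m/ is the second consonant of a word-final cluster /jm/, so it deletes. → [ojatudoskapsesij].
/salfiviugb/: /b/ is the second consonant of a word-final cluster /gb/, so it deletes. → [salfiviug].
/xrihezwogufaanx/: /x/ is the second consonant of a word-final cluster /nx/, so it deletes. → [xrihezwogufaan].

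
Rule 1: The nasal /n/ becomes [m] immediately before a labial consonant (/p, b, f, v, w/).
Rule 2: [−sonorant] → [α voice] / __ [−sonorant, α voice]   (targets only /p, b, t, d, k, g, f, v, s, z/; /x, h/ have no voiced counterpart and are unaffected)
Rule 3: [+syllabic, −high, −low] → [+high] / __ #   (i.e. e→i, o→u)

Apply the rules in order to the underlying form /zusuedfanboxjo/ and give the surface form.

Rule 1 (nasal place assimilation): /n/ precedes the labial consonant /b/, so it assimilates in place to [m]. /zusuedfanboxjo/ → zusuedfamboxjo.
Rule 2 (regressive voicing assimilation): /d/ precedes the voiceless obstruent /f/, so it devoices to [t] by assimilation. /zusuedfamboxjo/ → zusuetfamboxjo.
Rule 3 (final vowel raising): /o/ is a mid vowel in word-final position, so it raises to [u]. /zusuetfamboxjo/ → zusuetfamboxju.

zusuetfamboxju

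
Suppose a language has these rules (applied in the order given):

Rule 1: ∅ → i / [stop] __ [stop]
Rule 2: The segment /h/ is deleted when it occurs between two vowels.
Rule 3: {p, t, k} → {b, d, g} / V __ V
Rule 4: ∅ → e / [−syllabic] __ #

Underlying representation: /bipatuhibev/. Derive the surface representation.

Rule 1 (stop-cluster i-epenthesis): no segment meets the environment; /bipatuhibev/ is unchanged.
Rule 2 (intervocalic h-deletion): /h/ occurs between vowels /u/ and /i/, so it deletes. /bipatuhibev/ → bipatuibev.
Rule 3 (intervocalic voicing): /p/ is a voiceless stop between vowels /i/ and /a/, so it voices to [b]. /t/ is a voiceless stop between vowels /a/ and /u/, so it voices to [d]. /bipatuibev/ → bibaduibev.
Rule 4 (final e-epenthesis): the form ends in the consonant /v/, so [e] is inserted word-finally. /bibaduibev/ → bibaduibeve.

bibaduibeve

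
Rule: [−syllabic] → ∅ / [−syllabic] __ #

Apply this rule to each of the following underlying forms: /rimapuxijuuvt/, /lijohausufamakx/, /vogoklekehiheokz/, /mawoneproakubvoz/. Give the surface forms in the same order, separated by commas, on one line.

/rimapuxijuuvt/: /t/ is the second consonant of a word-final cluster /vt/, so it deletes. → [rimapuxijuuv].
/lijohausufamakx/: /x/ is the second consonant of a word-final cluster /kx/, so it deletes. → [lijohausufamak].
/vogoklekehiheokz/: /z/ is the second consonant of a word-final cluster /kz/, so it deletes. → [vogoklekehiheok].
/mawoneproakubvoz/: the rule's environment is not met; surfaces unchanged as [mawoneproakubvoz].

rimapuxijuuv, lijohausufamak, vogoklekehiheok, mawoneproakubvoz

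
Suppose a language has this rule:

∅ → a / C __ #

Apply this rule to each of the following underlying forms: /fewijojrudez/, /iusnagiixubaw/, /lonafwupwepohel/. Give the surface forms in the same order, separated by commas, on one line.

/fewijojrudez/: the form ends in the consonant /z/, so [a] is inserted word-finally. → [fewijojrudeza].
/iusnagiixubaw/: the form ends in the consonant /w/, so [a] is inserted word-finally. → [iusnagiixubawa].
/lonafwupwepohel/: the form ends in the consonant /l/, so [a] is inserted word-finally. → [lonafwupwepohela].

fewijojrudeza, iusnagiixubawa, lonafwupwepohela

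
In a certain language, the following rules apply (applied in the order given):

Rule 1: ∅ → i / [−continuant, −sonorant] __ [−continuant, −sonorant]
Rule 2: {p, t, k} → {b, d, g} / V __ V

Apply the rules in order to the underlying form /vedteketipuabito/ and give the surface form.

Rule 1 (stop-cluster i-epenthesis): /d/ and /t/ form a stop–stop cluster, so [i] is inserted between them. /vedteketipuabito/ → vediteketipuabito.
Rule 2 (intervocalic voicing): /t/ is a voiceless stop between vowels /i/ and /e/, so it voices to [d]. /k/ is a voiceless stop between vowels /e/ and /e/, so it voices to [g]. /t/ is a voiceless stop between vowels /e/ and /i/, so it voices to [d]. /p/ is a voiceless stop between vowels /i/ and /u/, so it voices to [b]. /t/ is a voiceless stop between vowels /i/ and /o/, so it voices to [d]. /vediteketipuabito/ → vedidegedibuabido.

vedidegedibuabido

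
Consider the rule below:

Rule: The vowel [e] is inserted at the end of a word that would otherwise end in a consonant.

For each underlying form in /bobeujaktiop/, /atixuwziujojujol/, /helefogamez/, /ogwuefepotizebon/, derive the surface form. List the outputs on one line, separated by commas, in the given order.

bobeujaktiope, atixuwziujojujole, helefogameze, ogwuefepotizebone

/bobeujaktiop/: the form ends in the consonant /p/, so [e] is inserted word-finally. → [bobeujaktiope].
/atixuwziujojujol/: the form ends in the consonant /l/, so [e] is inserted word-finally. → [atixuwziujojujole].
/helefogamez/: the form ends in the consonant /z/, so [e] is inserted word-finally. → [helefogameze].
/ogwuefepotizebon/: the form ends in the consonant /n/, so [e] is inserted word-finally. → [ogwuefepotizebone].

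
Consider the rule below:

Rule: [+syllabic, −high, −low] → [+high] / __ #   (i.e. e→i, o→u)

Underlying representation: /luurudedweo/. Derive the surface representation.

/o/ is a mid vowel in word-final position, so it raises to [u].
Surface form: [luurudedweu].

luurudedweu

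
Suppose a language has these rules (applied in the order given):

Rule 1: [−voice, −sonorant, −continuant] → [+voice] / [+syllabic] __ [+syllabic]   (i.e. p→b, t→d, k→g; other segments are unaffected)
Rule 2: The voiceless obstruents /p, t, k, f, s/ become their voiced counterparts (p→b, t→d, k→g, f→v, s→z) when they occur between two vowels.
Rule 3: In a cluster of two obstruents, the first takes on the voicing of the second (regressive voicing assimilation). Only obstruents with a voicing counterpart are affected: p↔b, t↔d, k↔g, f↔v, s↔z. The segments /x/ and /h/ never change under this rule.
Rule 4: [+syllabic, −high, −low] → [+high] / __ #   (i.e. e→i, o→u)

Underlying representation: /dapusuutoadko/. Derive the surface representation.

Rule 1 (intervocalic voicing): /p/ is a voiceless stop between vowels /a/ and /u/, so it voices to [b]. /t/ is a voiceless stop between vowels /u/ and /o/, so it voices to [d]. /dapusuutoadko/ → dabusuudoadko.
Rule 2 (intervocalic voicing): /s/ is a voiceless obstruent between vowels /u/ and /u/, so it voices to [z]. /dabusuudoadko/ → dabuzuudoadko.
Rule 3 (regressive voicing assimilation): /d/ precedes the voiceless obstruent /k/, so it devoices to [t] by assimilation. /dabuzuudoadko/ → dabuzuudoatko.
Rule 4 (final vowel raising): /o/ is a mid vowel in word-final position, so it raises to [u]. /dabuzuudoatko/ → dabuzuudoatku.

dabuzuudoatku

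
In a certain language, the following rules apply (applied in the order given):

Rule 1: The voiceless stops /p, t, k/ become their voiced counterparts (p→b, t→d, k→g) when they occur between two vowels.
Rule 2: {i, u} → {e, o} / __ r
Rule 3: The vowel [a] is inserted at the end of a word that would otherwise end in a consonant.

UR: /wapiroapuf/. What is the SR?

waberoabufa

Rule 1 (intervocalic voicing): /p/ is a voiceless stop between vowels /a/ and /i/, so it voices to [b]. /p/ is a voiceless stop between vowels /a/ and /u/, so it voices to [b]. /wapiroapuf/ → wabiroabuf.
Rule 2 (pre-rhotic lowering): /i/ is a high vowel immediately before /r/, so it lowers to [e]. /wabiroabuf/ → waberoabuf.
Rule 3 (final a-epenthesis): the form ends in the consonant /f/, so [a] is inserted word-finally. /waberoabuf/ → waberoabufa.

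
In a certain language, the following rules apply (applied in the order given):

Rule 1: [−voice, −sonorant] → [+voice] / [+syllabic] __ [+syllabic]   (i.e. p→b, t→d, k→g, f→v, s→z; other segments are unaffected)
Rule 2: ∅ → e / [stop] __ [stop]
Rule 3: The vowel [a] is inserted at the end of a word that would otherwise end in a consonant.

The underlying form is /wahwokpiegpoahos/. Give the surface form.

wahwokepiegepoahosa

Rule 1 (intervocalic voicing): no segment meets the environment; /wahwokpiegpoahos/ is unchanged.
Rule 2 (stop-cluster e-epenthesis): /k/ and /p/ form a stop–stop cluster, so [e] is inserted between them. /g/ and /p/ form a stop–stop cluster, so [e] is inserted between them. /wahwokpiegpoahos/ → wahwokepiegepoahos.
Rule 3 (final a-epenthesis): the form ends in the consonant /s/, so [a] is inserted word-finally. /wahwokepiegepoahos/ → wahwokepiegepoahosa.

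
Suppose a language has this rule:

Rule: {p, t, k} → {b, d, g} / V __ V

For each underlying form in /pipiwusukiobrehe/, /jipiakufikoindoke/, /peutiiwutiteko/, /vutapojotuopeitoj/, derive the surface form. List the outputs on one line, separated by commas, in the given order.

/pipiwusukiobrehe/: /p/ is a voiceless stop between vowels /i/ and /i/, so it voices to [b]. /k/ is a voiceless stop between vowels /u/ and /i/, so it voices to [g]. → [pibiwusugiobrehe].
/jipiakufikoindoke/: /p/ is a voiceless stop between vowels /i/ and /i/, so it voices to [b]. /k/ is a voiceless stop between vowels /a/ and /u/, so it voices to [g]. /k/ is a voiceless stop between vowels /i/ and /o/, so it voices to [g]. /k/ is a voiceless stop between vowels /o/ and /e/, so it voices to [g]. → [jibiagufigoindoge].
/peutiiwutiteko/: /t/ is a voiceless stop between vowels /u/ and /i/, so it voices to [d]. /t/ is a voiceless stop between vowels /u/ and /i/, so it voices to [d]. /t/ is a voiceless stop between vowels /i/ and /e/, so it voices to [d]. /k/ is a voiceless stop between vowels /e/ and /o/, so it voices to [g]. → [peudiiwudidego].
/vutapojotuopeitoj/: /t/ is a voiceless stop between vowels /u/ and /a/, so it voices to [d]. /p/ is a voiceless stop between vowels /a/ and /o/, so it voices to [b]. /t/ is a voiceless stop between vowels /o/ and /u/, so it voices to [d]. /p/ is a voiceless stop between vowels /o/ and /e/, so it voices to [b]. /t/ is a voiceless stop between vowels /i/ and /o/, so it voices to [d]. → [vudabojoduobeidoj].

pibiwusugiobrehe, jibiagufigoindoge, peudiiwudidego, vudabojoduobeidoj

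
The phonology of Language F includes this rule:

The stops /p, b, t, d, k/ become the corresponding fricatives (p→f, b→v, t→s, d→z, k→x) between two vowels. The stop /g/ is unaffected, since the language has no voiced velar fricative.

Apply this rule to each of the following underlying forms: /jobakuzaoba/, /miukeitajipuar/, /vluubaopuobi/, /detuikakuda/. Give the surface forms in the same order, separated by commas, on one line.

jovaxuzaova, miuxeisajifuar, vluuvaofuovi, desuixaxuza

/jobakuzaoba/: /b/ is a stop between vowels /o/ and /a/, so it spirantizes to the fricative [v]. /k/ is a stop between vowels /a/ and /u/, so it spirantizes to the fricative [x]. /b/ is a stop between vowels /o/ and /a/, so it spirantizes to the fricative [v]. → [jovaxuzaova].
/miukeitajipuar/: /k/ is a stop between vowels /u/ and /e/, so it spirantizes to the fricative [x]. /t/ is a stop between vowels /i/ and /a/, so it spirantizes to the fricative [s]. /p/ is a stop between vowels /i/ and /u/, so it spirantizes to the fricative [f]. → [miuxeisajifuar].
/vluubaopuobi/: /b/ is a stop between vowels /u/ and /a/, so it spirantizes to the fricative [v]. /p/ is a stop between vowels /o/ and /u/, so it spirantizes to the fricative [f]. /b/ is a stop between vowels /o/ and /i/, so it spirantizes to the fricative [v]. → [vluuvaofuovi].
/detuikakuda/: /t/ is a stop between vowels /e/ and /u/, so it spirantizes to the fricative [s]. /k/ is a stop between vowels /i/ and /a/, so it spirantizes to the fricative [x]. /k/ is a stop between vowels /a/ and /u/, so it spirantizes to the fricative [x]. /d/ is a stop between vowels /u/ and /a/, so it spirantizes to the fricative [z]. → [desuixaxuza].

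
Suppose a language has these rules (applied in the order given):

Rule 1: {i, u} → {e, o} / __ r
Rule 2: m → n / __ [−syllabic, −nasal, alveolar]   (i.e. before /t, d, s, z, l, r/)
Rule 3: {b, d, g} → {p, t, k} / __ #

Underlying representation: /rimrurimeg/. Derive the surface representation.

Rule 1 (pre-rhotic lowering): /u/ is a high vowel immediately before /r/, so it lowers to [o]. /rimrurimeg/ → rimrorimeg.
Rule 2 (nasal place assimilation): /m/ precedes the alveolar consonant /r/, so it assimilates in place to [n]. /rimrorimeg/ → rinrorimeg.
Rule 3 (final devoicing): /g/ is a voiced stop in word-final position, so it devoices to [k]. /rinrorimeg/ → rinrorimek.

rinrorimek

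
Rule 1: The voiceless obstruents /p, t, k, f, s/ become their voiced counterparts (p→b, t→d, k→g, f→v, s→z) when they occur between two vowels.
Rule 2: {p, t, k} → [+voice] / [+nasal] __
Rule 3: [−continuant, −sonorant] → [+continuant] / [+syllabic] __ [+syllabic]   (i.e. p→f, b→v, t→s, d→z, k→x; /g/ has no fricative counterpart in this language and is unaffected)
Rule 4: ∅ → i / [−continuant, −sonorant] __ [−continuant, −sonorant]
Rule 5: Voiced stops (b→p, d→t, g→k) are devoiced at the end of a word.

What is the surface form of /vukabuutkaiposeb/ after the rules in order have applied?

vugavuutikaivozep

Rule 1 (intervocalic voicing): /k/ is a voiceless obstruent between vowels /u/ and /a/, so it voices to [g]. /p/ is a voiceless obstruent between vowels /i/ and /o/, so it voices to [b]. /s/ is a voiceless obstruent between vowels /o/ and /e/, so it voices to [z]. /vukabuutkaiposeb/ → vugabuutkaibozeb.
Rule 2 (post-nasal voicing): no segment meets the environment; /vugabuutkaibozeb/ is unchanged.
Rule 3 (intervocalic spirantization): /b/ is a stop between vowels /a/ and /u/, so it spirantizes to the fricative [v]. /b/ is a stop between vowels /i/ and /o/, so it spirantizes to the fricative [v]. /vugabuutkaibozeb/ → vugavuutkaivozeb.
Rule 4 (stop-cluster i-epenthesis): /t/ and /k/ form a stop–stop cluster, so [i] is inserted between them. /vugavuutkaivozeb/ → vugavuutikaivozeb.
Rule 5 (final devoicing): /b/ is a voiced stop in word-final position, so it devoices to [p]. /vugavuutikaivozeb/ → vugavuutikaivozep.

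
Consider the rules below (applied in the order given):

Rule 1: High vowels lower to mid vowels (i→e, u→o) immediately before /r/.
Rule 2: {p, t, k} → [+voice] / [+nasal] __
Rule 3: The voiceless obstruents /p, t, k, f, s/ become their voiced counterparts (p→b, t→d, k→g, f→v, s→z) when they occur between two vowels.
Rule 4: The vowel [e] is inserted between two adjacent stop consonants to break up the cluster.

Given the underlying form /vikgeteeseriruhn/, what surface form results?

vikegedeezereruhn

Rule 1 (pre-rhotic lowering): /i/ is a high vowel immediately before /r/, so it lowers to [e]. /vikgeteeseriruhn/ → vikgeteesereruhn.
Rule 2 (post-nasal voicing): no segment meets the environment; /vikgeteesereruhn/ is unchanged.
Rule 3 (intervocalic voicing): /t/ is a voiceless obstruent between vowels /e/ and /e/, so it voices to [d]. /s/ is a voiceless obstruent between vowels /e/ and /e/, so it voices to [z]. /vikgeteesereruhn/ → vikgedeezereruhn.
Rule 4 (stop-cluster e-epenthesis): /k/ and /g/ form a stop–stop cluster, so [e] is inserted between them. /vikgedeezereruhn/ → vikegedeezereruhn.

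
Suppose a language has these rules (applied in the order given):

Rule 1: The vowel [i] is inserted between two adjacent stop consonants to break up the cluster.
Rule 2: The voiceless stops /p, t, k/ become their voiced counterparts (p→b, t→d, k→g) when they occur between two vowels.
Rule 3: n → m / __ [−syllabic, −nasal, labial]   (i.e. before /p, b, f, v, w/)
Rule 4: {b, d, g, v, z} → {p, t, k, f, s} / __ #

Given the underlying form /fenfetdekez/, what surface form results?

femfedideges

Rule 1 (stop-cluster i-epenthesis): /t/ and /d/ form a stop–stop cluster, so [i] is inserted between them. /fenfetdekez/ → fenfetidekez.
Rule 2 (intervocalic voicing): /t/ is a voiceless stop between vowels /e/ and /i/, so it voices to [d]. /k/ is a voiceless stop between vowels /e/ and /e/, so it voices to [g]. /fenfetidekez/ → fenfedidegez.
Rule 3 (nasal place assimilation): /n/ precedes the labial consonant /f/, so it assimilates in place to [m]. /fenfedidegez/ → femfedidegez.
Rule 4 (final devoicing): /z/ is a voiced obstruent in word-final position, so it devoices to [s]. /femfedidegez/ → femfedideges.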